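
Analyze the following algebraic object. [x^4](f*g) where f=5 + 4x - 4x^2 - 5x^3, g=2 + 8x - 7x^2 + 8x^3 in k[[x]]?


[x^4] = sum a_i*b_j, i+j=4
  4*8=32
  -4*-7=28
  -5*8=-40
Sum=20


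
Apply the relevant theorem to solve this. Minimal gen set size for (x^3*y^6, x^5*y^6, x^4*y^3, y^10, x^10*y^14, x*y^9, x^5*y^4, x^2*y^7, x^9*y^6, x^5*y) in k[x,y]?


Remove redundant (divisible by others).
x^5*y^6 redundant.
x^10*y^14 redundant.
x^9*y^6 redundant.
x^5*y^4 redundant.
Min: x^5*y, x^4*y^3, x^3*y^6, x^2*y^7, x*y^9, y^10
Count=6


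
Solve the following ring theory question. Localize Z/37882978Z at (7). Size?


7-primary part: 37882978=7^7*46
Size=7^7=823543


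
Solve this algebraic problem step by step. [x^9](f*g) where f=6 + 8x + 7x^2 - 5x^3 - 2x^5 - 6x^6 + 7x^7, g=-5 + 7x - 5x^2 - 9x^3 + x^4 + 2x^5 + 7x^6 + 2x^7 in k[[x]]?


[x^9] = sum a_i*b_j, i+j=9
  7*2=14
  -5*7=-35
  -2*1=-2
  -6*-9=54
  7*-5=-35
Sum=-4


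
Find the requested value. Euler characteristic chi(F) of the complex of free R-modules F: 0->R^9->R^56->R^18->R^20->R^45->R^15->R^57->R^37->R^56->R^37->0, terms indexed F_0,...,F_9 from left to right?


chi = sum (-1)^i * rank:
(-1)^0*9=9
(-1)^1*56=-56
(-1)^2*18=18
(-1)^3*20=-20
(-1)^4*45=45
(-1)^5*15=-15
(-1)^6*57=57
(-1)^7*37=-37
(-1)^8*56=56
(-1)^9*37=-37
chi=20


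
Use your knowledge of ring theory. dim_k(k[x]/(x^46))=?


Basis: 1,x,...,x^45
dim=46


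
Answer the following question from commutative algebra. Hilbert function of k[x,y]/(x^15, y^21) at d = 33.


k[x,y], I = (x^15, y^21), d = 33
Need i < 15 and d-i < 21.
Range: 13 <= i <= 14.
H(33) = 2


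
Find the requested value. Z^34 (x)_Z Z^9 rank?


rank(M(x)N) = rank(M)*rank(N)
34*9 = 306


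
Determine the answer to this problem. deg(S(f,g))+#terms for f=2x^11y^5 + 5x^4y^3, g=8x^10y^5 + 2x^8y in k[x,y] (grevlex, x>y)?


LT(f)=2x^11y^5, LT(g)=8x^10y^5
lcm(LM)=x^11y^5
S(f,g) (scaled by 16 to clear denominators) = 8*f - 2x*g = -4x^9y + 40x^4y^3
2 terms, deg 10.
10+2=12


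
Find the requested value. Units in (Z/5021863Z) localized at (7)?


Local ring = Z/343Z.
phi(343) = 7^2*(7-1) = 294


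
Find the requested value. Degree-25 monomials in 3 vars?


C(d+n-1,n-1)=C(27,2)=351


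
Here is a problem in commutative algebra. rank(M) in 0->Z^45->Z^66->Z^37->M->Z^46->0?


Alt sum=0:
(-1)^0*45 + (-1)^1*66 + (-1)^2*37 + (-1)^3*? + (-1)^4*46=0
rank(M)=62


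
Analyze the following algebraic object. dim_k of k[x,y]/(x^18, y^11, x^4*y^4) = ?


k[x,y]/I, I = (x^18, y^11, x^4*y^4)
Rect: 18x11=198. Corner: (18-4)x(11-4)=98.
dim = 198-98 = 100


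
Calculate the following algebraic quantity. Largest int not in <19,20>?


gcd(19,20)=1 => F=ab-a-b=19*20-19-20=380-39=341


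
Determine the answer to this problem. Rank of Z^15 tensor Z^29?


rank(M(x)N) = rank(M)*rank(N)
15*29 = 435


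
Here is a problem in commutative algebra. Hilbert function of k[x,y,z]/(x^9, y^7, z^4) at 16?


Need i<9, j<7, k<4 with i+j+k=16.
For each i, j ranges over max(0,16-i-3)..min(6,16-i):
  i=0: j in [13,6] -> 0
  i=1: j in [12,6] -> 0
  i=2: j in [11,6] -> 0
  i=3: j in [10,6] -> 0
  i=4: j in [9,6] -> 0
  i=5: j in [8,6] -> 0
  i=6: j in [7,6] -> 0
  i=7: j in [6,6] -> 1
  i=8: j in [5,6] -> 2
H(16) = 0+0+0+0+0+0+0+1+2 = 3


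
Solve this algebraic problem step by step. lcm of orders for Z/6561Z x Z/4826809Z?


Exponent = lcm of the cyclic orders; pairwise coprime => product.
3^8*13^6=6561*4826809=31668693849


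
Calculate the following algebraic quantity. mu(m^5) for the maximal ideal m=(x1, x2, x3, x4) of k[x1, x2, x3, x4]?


Graded Nakayama: mu(m^d) = dim_k (m^d/m^(d+1)) = #degree-5 monomials in 4 vars
C(n+d-1,d)=C(8,5)=56


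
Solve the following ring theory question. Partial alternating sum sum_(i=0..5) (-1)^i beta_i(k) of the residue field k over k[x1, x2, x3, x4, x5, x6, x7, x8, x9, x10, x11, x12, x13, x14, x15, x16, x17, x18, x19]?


Koszul resolution: beta_i(k)=C(n,i), n=19
sum_(i=0..p) (-1)^i C(n,i) = (-1)^p C(n-1,p)
(-1)^5*C(18,5) = (-1)^5*8568 = -8568


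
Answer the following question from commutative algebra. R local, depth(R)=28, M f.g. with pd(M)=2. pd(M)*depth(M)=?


pd+depth=28
depth=28-2=26
pd*depth=2*26=52


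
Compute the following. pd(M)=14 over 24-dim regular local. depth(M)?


pd+depth=depth(R)=24
depth=24-14=10


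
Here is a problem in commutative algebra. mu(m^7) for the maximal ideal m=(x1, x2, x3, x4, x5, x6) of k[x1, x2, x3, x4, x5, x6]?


Graded Nakayama: mu(m^d) = dim_k (m^d/m^(d+1)) = #degree-7 monomials in 6 vars
C(n+d-1,d)=C(12,7)=792


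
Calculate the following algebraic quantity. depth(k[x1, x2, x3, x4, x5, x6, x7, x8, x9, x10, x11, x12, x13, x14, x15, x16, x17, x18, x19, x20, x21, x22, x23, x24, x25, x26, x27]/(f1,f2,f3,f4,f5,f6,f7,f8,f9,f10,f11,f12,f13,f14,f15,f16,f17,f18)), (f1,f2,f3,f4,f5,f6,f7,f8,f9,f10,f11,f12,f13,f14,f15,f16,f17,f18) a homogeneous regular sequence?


depth(R)=27
depth(R/I)=27-18=9


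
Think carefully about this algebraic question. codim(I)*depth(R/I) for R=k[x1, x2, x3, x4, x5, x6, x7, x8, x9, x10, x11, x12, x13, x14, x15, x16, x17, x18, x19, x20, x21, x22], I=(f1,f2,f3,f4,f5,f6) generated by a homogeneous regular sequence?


codim=6, depth=dim(R/I)=22-6=16
Product=6*16=96


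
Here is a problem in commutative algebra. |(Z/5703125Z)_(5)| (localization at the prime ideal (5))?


5-primary part: 5703125=5^7*73
Size=5^7=78125


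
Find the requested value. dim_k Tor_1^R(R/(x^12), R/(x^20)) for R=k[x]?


Tor_1(R/I,R/J)=(I cap J)/IJ=(x^20)/(x^32)
dim=32-20=min(12,20)=12


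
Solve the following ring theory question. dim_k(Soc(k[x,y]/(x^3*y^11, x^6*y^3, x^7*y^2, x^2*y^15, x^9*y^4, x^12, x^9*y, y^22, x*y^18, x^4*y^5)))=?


Socle = ann(m) = span of standard monomials u with x*u, y*u in I (staircase corners).
Redundant generators: x^9*y^4
Minimal generators: x^12, x^9*y, x^7*y^2, x^6*y^3, x^4*y^5, x^3*y^11, x^2*y^15, x*y^18, y^22
Corners: y^21, xy^17, x^2y^14, x^3y^10, x^5y^4, x^6y^2, x^8y, x^11
Socle dim=8


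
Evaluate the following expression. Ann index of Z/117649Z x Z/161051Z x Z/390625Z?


Exponent = lcm of the cyclic orders; pairwise coprime => product.
7^6*11^5*5^8=117649*161051*390625=7401362929296875


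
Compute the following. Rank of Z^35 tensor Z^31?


rank(M(x)N) = rank(M)*rank(N)
35*31 = 1085


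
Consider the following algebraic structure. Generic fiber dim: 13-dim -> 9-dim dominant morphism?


dim(fiber)=dim(X)-dim(Y)=13-9=4


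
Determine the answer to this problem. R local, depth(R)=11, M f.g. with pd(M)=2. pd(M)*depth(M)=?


pd+depth=11
depth=11-2=9
pd*depth=2*9=18


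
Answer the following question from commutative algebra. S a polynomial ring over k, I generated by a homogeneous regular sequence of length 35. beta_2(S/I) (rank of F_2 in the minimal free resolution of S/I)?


Regular sequence => Koszul complex is the minimal free resolution.
Syz_1 minimally generated by Koszul relations f_i*e_j - f_j*e_i (i<j): mu(Syz_1) = beta_2 = C(m,2) = m(m-1)/2
m=35
35*34/2 = 595


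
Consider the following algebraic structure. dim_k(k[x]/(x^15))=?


Basis: 1,x,...,x^14
dim=15


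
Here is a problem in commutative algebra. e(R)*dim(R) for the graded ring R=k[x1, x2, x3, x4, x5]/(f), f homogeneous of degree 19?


e(R)=deg(f)=19, dim(R)=5-1=4
e*dim=19*4=76


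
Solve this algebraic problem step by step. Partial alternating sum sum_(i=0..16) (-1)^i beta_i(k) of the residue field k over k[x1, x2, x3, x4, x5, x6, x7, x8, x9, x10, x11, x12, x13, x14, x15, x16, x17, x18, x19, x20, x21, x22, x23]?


Koszul resolution: beta_i(k)=C(n,i), n=23
sum_(i=0..p) (-1)^i C(n,i) = (-1)^p C(n-1,p)
(-1)^16*C(22,16) = (-1)^16*74613 = 74613


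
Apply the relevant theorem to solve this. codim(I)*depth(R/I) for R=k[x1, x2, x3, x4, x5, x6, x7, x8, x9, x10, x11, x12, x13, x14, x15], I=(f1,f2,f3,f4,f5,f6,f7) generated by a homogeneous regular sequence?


codim=7, depth=dim(R/I)=15-7=8
Product=7*8=56


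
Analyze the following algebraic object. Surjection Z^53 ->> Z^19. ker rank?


rank(ker) = 53-19 = 34


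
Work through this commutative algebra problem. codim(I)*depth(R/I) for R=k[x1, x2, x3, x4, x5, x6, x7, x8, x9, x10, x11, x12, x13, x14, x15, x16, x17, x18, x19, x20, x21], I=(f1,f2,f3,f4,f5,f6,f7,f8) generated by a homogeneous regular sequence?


codim=8, depth=dim(R/I)=21-8=13
Product=8*13=104


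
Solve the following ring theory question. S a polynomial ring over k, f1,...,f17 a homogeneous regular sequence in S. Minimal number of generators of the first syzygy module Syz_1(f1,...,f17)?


Regular sequence => Koszul complex is the minimal free resolution.
Syz_1 minimally generated by Koszul relations f_i*e_j - f_j*e_i (i<j): mu(Syz_1) = beta_2 = C(m,2) = m(m-1)/2
m=17
17*16/2 = 136


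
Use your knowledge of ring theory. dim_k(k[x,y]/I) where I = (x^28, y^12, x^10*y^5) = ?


k[x,y]/I, I = (x^28, y^12, x^10*y^5)
Rect: 28x12=336. Corner: (28-10)x(12-5)=126.
dim = 336-126 = 210


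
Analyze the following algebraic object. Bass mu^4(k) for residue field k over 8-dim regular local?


C(n,i)=C(8,4)=70


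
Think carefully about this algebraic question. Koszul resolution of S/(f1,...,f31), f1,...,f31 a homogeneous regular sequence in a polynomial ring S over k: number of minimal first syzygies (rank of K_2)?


Regular sequence => Koszul complex is the minimal free resolution.
Syz_1 minimally generated by Koszul relations f_i*e_j - f_j*e_i (i<j): mu(Syz_1) = beta_2 = C(m,2) = m(m-1)/2
m=31
31*30/2 = 465


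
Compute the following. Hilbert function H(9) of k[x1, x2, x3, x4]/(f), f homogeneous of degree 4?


C(12,3)-C(8,3)=220-56=164


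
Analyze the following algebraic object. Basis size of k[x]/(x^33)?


Basis: 1,x,...,x^32
dim=33


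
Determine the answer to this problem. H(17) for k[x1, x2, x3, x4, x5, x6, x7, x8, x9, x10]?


C(d+n-1,n-1)=C(26,9)=3124550


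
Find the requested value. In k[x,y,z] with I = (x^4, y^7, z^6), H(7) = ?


Need i<4, j<7, k<6 with i+j+k=7.
For each i, j ranges over max(0,7-i-5)..min(6,7-i):
  i=0: j in [2,6] -> 5
  i=1: j in [1,6] -> 6
  i=2: j in [0,5] -> 6
  i=3: j in [0,4] -> 5
H(7) = 5+6+6+5 = 22


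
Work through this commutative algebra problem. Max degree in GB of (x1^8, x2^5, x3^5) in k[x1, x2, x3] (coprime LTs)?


Pure powers, coprime LTs => already GB.
Degrees: 8, 5, 5
Max=8


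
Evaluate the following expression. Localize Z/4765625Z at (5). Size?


5-primary part: 4765625=5^7*61
Size=5^7=78125


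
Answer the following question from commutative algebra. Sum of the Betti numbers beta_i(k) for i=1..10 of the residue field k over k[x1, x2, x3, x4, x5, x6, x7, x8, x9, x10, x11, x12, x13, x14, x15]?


Koszul resolution: beta_i(k)=C(n,i), n=15
C(15,1)=15, C(15,2)=105, C(15,3)=455, C(15,4)=1365, C(15,5)=3003, C(15,6)=5005, C(15,7)=6435, C(15,8)=6435, C(15,9)=5005, C(15,10)=3003
Sum=30826


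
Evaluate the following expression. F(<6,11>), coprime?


gcd(6,11)=1 => F=ab-a-b=6*11-6-11=66-17=49


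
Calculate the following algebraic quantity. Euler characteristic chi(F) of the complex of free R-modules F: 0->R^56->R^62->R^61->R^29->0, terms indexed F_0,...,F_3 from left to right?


chi = sum (-1)^i * rank:
(-1)^0*56=56
(-1)^1*62=-62
(-1)^2*61=61
(-1)^3*29=-29
chi=26


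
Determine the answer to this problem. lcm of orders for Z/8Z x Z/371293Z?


Exponent = lcm of the cyclic orders; pairwise coprime => product.
2^3*13^5=8*371293=2970344


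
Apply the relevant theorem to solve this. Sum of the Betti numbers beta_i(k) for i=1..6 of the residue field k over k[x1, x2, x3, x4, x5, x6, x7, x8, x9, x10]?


Koszul resolution: beta_i(k)=C(n,i), n=10
C(10,1)=10, C(10,2)=45, C(10,3)=120, C(10,4)=210, C(10,5)=252, C(10,6)=210
Sum=847


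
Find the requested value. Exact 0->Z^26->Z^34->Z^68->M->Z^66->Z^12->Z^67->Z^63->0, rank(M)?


Alt sum=0:
(-1)^0*26 + (-1)^1*34 + (-1)^2*68 + (-1)^3*? + (-1)^4*66 + (-1)^5*12 + (-1)^6*67 + (-1)^7*63=0
rank(M)=118


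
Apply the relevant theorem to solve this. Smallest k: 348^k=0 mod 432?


348^k mod 432:
k=1: 348
k=2: 144
k=3: 0
First zero at k = 3


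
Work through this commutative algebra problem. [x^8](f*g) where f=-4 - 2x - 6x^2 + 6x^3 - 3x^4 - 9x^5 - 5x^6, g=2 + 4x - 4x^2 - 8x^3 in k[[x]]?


[x^8] = sum a_i*b_j, i+j=8
  -9*-8=72
  -5*-4=20
Sum=92


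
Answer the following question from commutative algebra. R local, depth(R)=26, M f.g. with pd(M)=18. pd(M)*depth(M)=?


pd+depth=26
depth=26-18=8
pd*depth=18*8=144


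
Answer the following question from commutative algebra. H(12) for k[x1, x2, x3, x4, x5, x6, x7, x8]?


C(d+n-1,n-1)=C(19,7)=50388


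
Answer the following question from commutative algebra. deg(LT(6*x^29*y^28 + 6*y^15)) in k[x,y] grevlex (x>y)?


LT: 6*x^29*y^28
deg_x=29, deg_y=28
Total=29+28=57


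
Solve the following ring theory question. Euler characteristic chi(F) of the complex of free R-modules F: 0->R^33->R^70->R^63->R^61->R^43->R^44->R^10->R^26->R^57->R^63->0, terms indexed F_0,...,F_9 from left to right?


chi = sum (-1)^i * rank:
(-1)^0*33=33
(-1)^1*70=-70
(-1)^2*63=63
(-1)^3*61=-61
(-1)^4*43=43
(-1)^5*44=-44
(-1)^6*10=10
(-1)^7*26=-26
(-1)^8*57=57
(-1)^9*63=-63
chi=-58


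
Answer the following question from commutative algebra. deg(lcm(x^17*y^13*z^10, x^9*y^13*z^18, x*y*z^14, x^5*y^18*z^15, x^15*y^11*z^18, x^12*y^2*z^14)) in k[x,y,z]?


lcm = componentwise max:
x: max(17,9,1,5,15,12)=17
y: max(13,13,1,18,11,2)=18
z: max(10,18,14,15,18,14)=18
Total=17+18+18=53


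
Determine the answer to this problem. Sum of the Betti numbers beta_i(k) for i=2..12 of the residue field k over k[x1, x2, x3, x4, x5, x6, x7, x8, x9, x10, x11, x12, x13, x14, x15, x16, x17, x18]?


Koszul resolution: beta_i(k)=C(n,i), n=18
C(18,2)=153, C(18,3)=816, C(18,4)=3060, C(18,5)=8568, C(18,6)=18564, C(18,7)=31824, C(18,8)=43758, C(18,9)=48620, C(18,10)=43758, C(18,11)=31824, C(18,12)=18564
Sum=249509


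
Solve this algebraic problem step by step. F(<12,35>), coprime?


gcd(12,35)=1 => F=ab-a-b=12*35-12-35=420-47=373


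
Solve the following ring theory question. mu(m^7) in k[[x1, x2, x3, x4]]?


C(n+d-1,d)=C(10,7)=120


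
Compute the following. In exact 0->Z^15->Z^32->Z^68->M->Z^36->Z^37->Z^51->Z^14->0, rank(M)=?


Alt sum=0:
(-1)^0*15 + (-1)^1*32 + (-1)^2*68 + (-1)^3*? + (-1)^4*36 + (-1)^5*37 + (-1)^6*51 + (-1)^7*14=0
rank(M)=87


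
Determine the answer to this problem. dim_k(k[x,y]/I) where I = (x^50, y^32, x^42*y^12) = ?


k[x,y]/I, I = (x^50, y^32, x^42*y^12)
Rect: 50x32=1600. Corner: (50-42)x(32-12)=160.
dim = 1600-160 = 1440


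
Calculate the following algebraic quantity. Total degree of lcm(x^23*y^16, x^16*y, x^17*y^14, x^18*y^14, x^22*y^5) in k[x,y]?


lcm = componentwise max:
x: max(23,16,17,18,22)=23
y: max(16,1,14,14,5)=16
Total=23+16=39


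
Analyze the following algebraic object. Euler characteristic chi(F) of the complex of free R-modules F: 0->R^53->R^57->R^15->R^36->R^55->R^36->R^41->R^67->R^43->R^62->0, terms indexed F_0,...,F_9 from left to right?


chi = sum (-1)^i * rank:
(-1)^0*53=53
(-1)^1*57=-57
(-1)^2*15=15
(-1)^3*36=-36
(-1)^4*55=55
(-1)^5*36=-36
(-1)^6*41=41
(-1)^7*67=-67
(-1)^8*43=43
(-1)^9*62=-62
chi=-51


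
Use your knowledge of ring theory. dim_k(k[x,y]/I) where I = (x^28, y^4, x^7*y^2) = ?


k[x,y]/I, I = (x^28, y^4, x^7*y^2)
Rect: 28x4=112. Corner: (28-7)x(4-2)=42.
dim = 112-42 = 70


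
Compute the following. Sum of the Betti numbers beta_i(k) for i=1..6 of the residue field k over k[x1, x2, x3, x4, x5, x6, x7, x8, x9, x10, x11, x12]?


Koszul resolution: beta_i(k)=C(n,i), n=12
C(12,1)=12, C(12,2)=66, C(12,3)=220, C(12,4)=495, C(12,5)=792, C(12,6)=924
Sum=2509


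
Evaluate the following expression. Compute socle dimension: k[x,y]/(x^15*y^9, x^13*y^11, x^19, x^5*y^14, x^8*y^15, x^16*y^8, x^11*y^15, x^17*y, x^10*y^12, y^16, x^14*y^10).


Socle = ann(m) = span of standard monomials u with x*u, y*u in I (staircase corners).
Redundant generators: x^8*y^15, x^11*y^15
Minimal generators: x^19, x^17*y, x^16*y^8, x^15*y^9, x^14*y^10, x^13*y^11, x^10*y^12, x^5*y^14, y^16
Corners: x^4y^15, x^9y^13, x^12y^11, x^13y^10, x^14y^9, x^15y^8, x^16y^7, x^18
Socle dim=8


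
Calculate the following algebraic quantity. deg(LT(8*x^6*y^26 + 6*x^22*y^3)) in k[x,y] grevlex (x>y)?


LT: 8*x^6*y^26
deg_x=6, deg_y=26
Total=6+26=32


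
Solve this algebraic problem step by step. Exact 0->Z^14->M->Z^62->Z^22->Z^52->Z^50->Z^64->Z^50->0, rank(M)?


Alt sum=0:
(-1)^0*14 + (-1)^1*? + (-1)^2*62 + (-1)^3*22 + (-1)^4*52 + (-1)^5*50 + (-1)^6*64 + (-1)^7*50=0
rank(M)=70


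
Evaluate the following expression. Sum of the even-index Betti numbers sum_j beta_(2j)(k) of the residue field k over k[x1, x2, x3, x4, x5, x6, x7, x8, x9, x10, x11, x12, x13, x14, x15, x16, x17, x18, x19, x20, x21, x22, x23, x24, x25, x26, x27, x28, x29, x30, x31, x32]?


Koszul resolution: beta_i(k)=C(n,i), n=32
sum_even C(32,i) = 2^(n-1) = 2^31 = 2147483648


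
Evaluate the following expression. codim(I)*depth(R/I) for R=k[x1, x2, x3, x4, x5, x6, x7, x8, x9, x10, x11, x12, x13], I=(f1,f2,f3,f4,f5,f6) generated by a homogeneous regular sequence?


codim=6, depth=dim(R/I)=13-6=7
Product=6*7=42


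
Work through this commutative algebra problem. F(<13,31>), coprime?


gcd(13,31)=1 => F=ab-a-b=13*31-13-31=403-44=359


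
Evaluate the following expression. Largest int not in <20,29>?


gcd(20,29)=1 => F=ab-a-b=20*29-20-29=580-49=531


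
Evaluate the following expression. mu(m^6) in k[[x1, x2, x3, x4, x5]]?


C(n+d-1,d)=C(10,6)=210


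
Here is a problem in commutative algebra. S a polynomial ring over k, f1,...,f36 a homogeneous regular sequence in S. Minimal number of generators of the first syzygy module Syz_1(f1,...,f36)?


Regular sequence => Koszul complex is the minimal free resolution.
Syz_1 minimally generated by Koszul relations f_i*e_j - f_j*e_i (i<j): mu(Syz_1) = beta_2 = C(m,2) = m(m-1)/2
m=36
36*35/2 = 630


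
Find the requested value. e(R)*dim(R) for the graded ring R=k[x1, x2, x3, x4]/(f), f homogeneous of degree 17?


e(R)=deg(f)=17, dim(R)=4-1=3
e*dim=17*3=51


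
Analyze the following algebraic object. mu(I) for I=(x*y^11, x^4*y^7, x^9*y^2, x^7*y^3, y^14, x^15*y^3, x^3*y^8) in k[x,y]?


Remove redundant (divisible by others).
x^15*y^3 redundant.
Min: x^9*y^2, x^7*y^3, x^4*y^7, x^3*y^8, x*y^11, y^14
Count=6


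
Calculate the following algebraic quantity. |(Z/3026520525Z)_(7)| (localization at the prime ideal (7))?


7-primary part: 3026520525=7^9*75
Size=7^9=40353607


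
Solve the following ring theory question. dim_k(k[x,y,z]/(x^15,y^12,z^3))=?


Basis: x^iy^jz^k, i<15,j<12,k<3
15*12*3=540


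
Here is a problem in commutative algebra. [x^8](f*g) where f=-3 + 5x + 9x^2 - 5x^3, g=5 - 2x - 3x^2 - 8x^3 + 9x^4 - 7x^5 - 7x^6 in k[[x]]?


[x^8] = sum a_i*b_j, i+j=8
  9*-7=-63
  -5*-7=35
Sum=-28


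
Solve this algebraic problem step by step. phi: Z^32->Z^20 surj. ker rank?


rank(ker) = 32-20 = 12


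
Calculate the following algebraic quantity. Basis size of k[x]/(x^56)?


Basis: 1,x,...,x^55
dim=56


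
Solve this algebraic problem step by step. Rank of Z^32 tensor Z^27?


rank(M(x)N) = rank(M)*rank(N)
32*27 = 864


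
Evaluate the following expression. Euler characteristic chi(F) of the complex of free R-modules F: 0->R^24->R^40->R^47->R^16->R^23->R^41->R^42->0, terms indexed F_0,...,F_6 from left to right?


chi = sum (-1)^i * rank:
(-1)^0*24=24
(-1)^1*40=-40
(-1)^2*47=47
(-1)^3*16=-16
(-1)^4*23=23
(-1)^5*41=-41
(-1)^6*42=42
chi=39


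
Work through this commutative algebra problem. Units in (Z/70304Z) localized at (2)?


Local ring = Z/32Z.
phi(32) = 2^4*(2-1) = 16


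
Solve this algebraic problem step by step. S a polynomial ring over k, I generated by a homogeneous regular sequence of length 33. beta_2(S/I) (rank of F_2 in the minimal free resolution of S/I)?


Regular sequence => Koszul complex is the minimal free resolution.
Syz_1 minimally generated by Koszul relations f_i*e_j - f_j*e_i (i<j): mu(Syz_1) = beta_2 = C(m,2) = m(m-1)/2
m=33
33*32/2 = 528


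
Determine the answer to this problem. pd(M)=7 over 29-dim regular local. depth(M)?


pd+depth=depth(R)=29
depth=29-7=22


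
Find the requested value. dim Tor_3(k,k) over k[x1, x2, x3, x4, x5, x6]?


Koszul: C(n,i)=C(6,3)=20


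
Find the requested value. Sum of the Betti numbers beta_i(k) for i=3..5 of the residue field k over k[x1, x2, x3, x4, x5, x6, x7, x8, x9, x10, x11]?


Koszul resolution: beta_i(k)=C(n,i), n=11
C(11,3)=165, C(11,4)=330, C(11,5)=462
Sum=957


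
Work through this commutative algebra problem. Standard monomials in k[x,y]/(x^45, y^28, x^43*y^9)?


k[x,y]/I, I = (x^45, y^28, x^43*y^9)
Rect: 45x28=1260. Corner: (45-43)x(28-9)=38.
dim = 1260-38 = 1222


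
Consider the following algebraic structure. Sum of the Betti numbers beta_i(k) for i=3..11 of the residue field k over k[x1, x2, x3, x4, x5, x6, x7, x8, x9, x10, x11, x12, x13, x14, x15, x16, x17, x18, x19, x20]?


Koszul resolution: beta_i(k)=C(n,i), n=20
C(20,3)=1140, C(20,4)=4845, C(20,5)=15504, C(20,6)=38760, C(20,7)=77520, C(20,8)=125970, C(20,9)=167960, C(20,10)=184756, C(20,11)=167960
Sum=784415


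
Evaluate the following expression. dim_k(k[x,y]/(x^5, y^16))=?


Basis: x^i*y^j, i<5, j<16
5*16=80


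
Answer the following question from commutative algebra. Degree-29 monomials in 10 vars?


C(d+n-1,n-1)=C(38,9)=163011640


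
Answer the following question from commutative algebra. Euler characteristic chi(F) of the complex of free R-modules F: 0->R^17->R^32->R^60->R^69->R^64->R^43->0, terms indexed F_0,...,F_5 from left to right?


chi = sum (-1)^i * rank:
(-1)^0*17=17
(-1)^1*32=-32
(-1)^2*60=60
(-1)^3*69=-69
(-1)^4*64=64
(-1)^5*43=-43
chi=-3


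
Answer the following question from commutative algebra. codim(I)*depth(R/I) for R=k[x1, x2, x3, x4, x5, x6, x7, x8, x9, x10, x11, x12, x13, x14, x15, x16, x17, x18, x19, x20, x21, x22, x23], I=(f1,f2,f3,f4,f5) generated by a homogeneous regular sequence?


codim=5, depth=dim(R/I)=23-5=18
Product=5*18=90


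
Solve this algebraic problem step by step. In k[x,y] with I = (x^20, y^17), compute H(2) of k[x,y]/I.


k[x,y], I = (x^20, y^17), d = 2
Need i < 20 and d-i < 17.
Range: 0 <= i <= 2.
H(2) = 3


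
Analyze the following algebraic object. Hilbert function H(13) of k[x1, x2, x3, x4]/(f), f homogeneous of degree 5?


C(16,3)-C(11,3)=560-165=395


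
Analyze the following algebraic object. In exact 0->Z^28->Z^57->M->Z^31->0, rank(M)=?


Alt sum=0:
(-1)^0*28 + (-1)^1*57 + (-1)^2*? + (-1)^3*31=0
rank(M)=60


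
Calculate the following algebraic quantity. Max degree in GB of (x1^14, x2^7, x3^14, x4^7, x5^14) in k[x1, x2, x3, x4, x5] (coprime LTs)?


Pure powers, coprime LTs => already GB.
Degrees: 14, 7, 14, 7, 14
Max=14


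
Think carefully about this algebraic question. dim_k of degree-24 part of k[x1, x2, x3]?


C(d+n-1,n-1)=C(26,2)=325


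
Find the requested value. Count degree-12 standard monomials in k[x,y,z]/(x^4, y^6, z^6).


Need i<4, j<6, k<6 with i+j+k=12.
For each i, j ranges over max(0,12-i-5)..min(5,12-i):
  i=0: j in [7,5] -> 0
  i=1: j in [6,5] -> 0
  i=2: j in [5,5] -> 1
  i=3: j in [4,5] -> 2
H(12) = 0+0+1+2 = 3


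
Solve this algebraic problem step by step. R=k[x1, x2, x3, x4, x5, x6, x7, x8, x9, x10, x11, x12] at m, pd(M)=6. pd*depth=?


pd+depth=12
depth=12-6=6
pd*depth=6*6=36


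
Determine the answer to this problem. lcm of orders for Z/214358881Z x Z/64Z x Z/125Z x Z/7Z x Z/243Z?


Exponent = lcm of the cyclic orders; pairwise coprime => product.
11^8*2^6*5^3*7^1*3^5=214358881*64*125*7*243=2916995652648000


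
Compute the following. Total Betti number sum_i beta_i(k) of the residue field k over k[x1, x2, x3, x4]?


Koszul resolution: beta_i(k)=C(n,i), n=4
sum_i C(4,i) = 2^4 = 16


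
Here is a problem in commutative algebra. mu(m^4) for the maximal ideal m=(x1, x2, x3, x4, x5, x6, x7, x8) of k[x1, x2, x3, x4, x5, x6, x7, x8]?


Graded Nakayama: mu(m^d) = dim_k (m^d/m^(d+1)) = #degree-4 monomials in 8 vars
C(n+d-1,d)=C(11,4)=330


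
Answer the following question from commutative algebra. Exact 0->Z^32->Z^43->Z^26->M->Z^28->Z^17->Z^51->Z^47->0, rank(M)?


Alt sum=0:
(-1)^0*32 + (-1)^1*43 + (-1)^2*26 + (-1)^3*? + (-1)^4*28 + (-1)^5*17 + (-1)^6*51 + (-1)^7*47=0
rank(M)=30


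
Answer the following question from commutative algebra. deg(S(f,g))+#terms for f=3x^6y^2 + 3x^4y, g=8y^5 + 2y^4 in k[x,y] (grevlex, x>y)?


LT(f)=3x^6y^2, LT(g)=8y^5
lcm(LM)=x^6y^5
S(f,g) (scaled by 24 to clear denominators) = 8y^3*f - 3x^6*g = -6x^6y^4 + 24x^4y^4
2 terms, deg 10.
10+2=12


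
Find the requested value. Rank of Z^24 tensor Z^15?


rank(M(x)N) = rank(M)*rank(N)
24*15 = 360


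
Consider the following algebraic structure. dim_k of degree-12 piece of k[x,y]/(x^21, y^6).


k[x,y], I = (x^21, y^6), d = 12
Need i < 21 and d-i < 6.
Range: 7 <= i <= 12.
H(12) = 6


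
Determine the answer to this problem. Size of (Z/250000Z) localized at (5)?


5-primary part: 250000=5^6*16
Size=5^6=15625


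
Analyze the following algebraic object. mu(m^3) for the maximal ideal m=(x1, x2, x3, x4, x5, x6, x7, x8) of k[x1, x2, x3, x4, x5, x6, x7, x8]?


Graded Nakayama: mu(m^d) = dim_k (m^d/m^(d+1)) = #degree-3 monomials in 8 vars
C(n+d-1,d)=C(10,3)=120


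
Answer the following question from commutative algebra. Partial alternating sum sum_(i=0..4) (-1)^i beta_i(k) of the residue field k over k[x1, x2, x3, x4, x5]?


Koszul resolution: beta_i(k)=C(n,i), n=5
sum_(i=0..p) (-1)^i C(n,i) = (-1)^p C(n-1,p)
(-1)^4*C(4,4) = (-1)^4*1 = 1


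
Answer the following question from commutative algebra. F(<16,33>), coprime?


gcd(16,33)=1 => F=ab-a-b=16*33-16-33=528-49=479


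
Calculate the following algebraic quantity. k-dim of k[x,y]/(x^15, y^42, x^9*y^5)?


k[x,y]/I, I = (x^15, y^42, x^9*y^5)
Rect: 15x42=630. Corner: (15-9)x(42-5)=222.
dim = 630-222 = 408


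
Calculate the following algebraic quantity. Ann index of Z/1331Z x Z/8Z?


Exponent = lcm of the cyclic orders; pairwise coprime => product.
11^3*2^3=1331*8=10648


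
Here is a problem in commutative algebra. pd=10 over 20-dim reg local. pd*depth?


pd+depth=20
depth=20-10=10
pd*depth=10*10=100


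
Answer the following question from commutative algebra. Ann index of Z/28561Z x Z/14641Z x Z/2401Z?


Exponent = lcm of the cyclic orders; pairwise coprime => product.
13^4*11^4*7^4=28561*14641*2401=1004006004001


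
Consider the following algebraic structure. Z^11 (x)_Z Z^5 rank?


rank(M(x)N) = rank(M)*rank(N)
11*5 = 55


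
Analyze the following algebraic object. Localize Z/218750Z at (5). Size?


5-primary part: 218750=5^6*14
Size=5^6=15625


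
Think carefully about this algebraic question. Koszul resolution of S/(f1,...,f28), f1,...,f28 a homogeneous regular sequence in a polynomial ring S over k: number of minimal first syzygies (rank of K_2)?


Regular sequence => Koszul complex is the minimal free resolution.
Syz_1 minimally generated by Koszul relations f_i*e_j - f_j*e_i (i<j): mu(Syz_1) = beta_2 = C(m,2) = m(m-1)/2
m=28
28*27/2 = 378


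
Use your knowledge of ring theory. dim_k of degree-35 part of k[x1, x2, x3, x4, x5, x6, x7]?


C(d+n-1,n-1)=C(41,6)=4496388


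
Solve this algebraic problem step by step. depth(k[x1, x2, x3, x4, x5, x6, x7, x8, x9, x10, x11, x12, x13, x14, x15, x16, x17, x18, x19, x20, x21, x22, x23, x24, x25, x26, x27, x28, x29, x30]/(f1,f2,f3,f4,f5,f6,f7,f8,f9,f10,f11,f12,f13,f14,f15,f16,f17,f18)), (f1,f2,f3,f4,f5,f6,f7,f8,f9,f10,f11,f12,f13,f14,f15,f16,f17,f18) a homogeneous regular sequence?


depth(R)=30
depth(R/I)=30-18=12


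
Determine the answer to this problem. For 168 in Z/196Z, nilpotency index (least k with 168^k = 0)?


168^k mod 196:
k=1: 168
k=2: 0
First zero at k = 2


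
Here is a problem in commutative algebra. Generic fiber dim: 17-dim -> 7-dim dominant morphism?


dim(fiber)=dim(X)-dim(Y)=17-7=10


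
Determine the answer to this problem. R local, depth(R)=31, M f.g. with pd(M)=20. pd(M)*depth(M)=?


pd+depth=31
depth=31-20=11
pd*depth=20*11=220


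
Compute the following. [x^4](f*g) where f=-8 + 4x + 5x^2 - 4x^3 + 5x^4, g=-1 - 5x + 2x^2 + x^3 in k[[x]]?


[x^4] = sum a_i*b_j, i+j=4
  4*1=4
  5*2=10
  -4*-5=20
  5*-1=-5
Sum=29


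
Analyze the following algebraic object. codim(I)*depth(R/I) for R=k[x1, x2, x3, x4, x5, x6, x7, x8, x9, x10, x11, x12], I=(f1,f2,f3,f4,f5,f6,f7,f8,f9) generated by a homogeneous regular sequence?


codim=9, depth=dim(R/I)=12-9=3
Product=9*3=27


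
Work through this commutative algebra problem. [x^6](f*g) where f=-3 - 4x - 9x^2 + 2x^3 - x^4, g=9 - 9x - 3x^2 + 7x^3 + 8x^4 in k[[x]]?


[x^6] = sum a_i*b_j, i+j=6
  -9*8=-72
  2*7=14
  -1*-3=3
Sum=-55


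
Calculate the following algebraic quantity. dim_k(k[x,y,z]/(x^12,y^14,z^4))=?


Basis: x^iy^jz^k, i<12,j<14,k<4
12*14*4=672


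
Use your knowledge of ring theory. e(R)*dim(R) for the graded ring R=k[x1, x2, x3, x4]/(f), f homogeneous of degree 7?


e(R)=deg(f)=7, dim(R)=4-1=3
e*dim=7*3=21


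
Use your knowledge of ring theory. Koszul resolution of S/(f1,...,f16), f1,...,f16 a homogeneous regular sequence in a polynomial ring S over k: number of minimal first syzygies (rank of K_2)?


Regular sequence => Koszul complex is the minimal free resolution.
Syz_1 minimally generated by Koszul relations f_i*e_j - f_j*e_i (i<j): mu(Syz_1) = beta_2 = C(m,2) = m(m-1)/2
m=16
16*15/2 = 120


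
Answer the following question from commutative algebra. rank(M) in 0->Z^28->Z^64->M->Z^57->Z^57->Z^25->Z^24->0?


Alt sum=0:
(-1)^0*28 + (-1)^1*64 + (-1)^2*? + (-1)^3*57 + (-1)^4*57 + (-1)^5*25 + (-1)^6*24=0
rank(M)=37


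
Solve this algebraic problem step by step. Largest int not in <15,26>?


gcd(15,26)=1 => F=ab-a-b=15*26-15-26=390-41=349


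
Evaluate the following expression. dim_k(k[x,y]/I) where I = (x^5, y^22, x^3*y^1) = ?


k[x,y]/I, I = (x^5, y^22, x^3*y^1)
Rect: 5x22=110. Corner: (5-3)x(22-1)=42.
dim = 110-42 = 68


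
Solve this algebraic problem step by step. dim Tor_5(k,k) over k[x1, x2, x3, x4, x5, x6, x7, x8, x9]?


Koszul: C(n,i)=C(9,5)=126


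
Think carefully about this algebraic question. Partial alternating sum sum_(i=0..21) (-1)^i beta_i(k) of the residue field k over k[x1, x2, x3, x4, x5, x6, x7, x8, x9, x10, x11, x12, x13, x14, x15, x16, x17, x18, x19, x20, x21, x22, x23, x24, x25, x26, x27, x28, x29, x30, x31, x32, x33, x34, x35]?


Koszul resolution: beta_i(k)=C(n,i), n=35
sum_(i=0..p) (-1)^i C(n,i) = (-1)^p C(n-1,p)
(-1)^21*C(34,21) = (-1)^21*927983760 = -927983760


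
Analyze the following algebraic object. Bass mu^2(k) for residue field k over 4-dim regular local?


C(n,i)=C(4,2)=6


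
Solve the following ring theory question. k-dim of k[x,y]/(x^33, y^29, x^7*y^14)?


k[x,y]/I, I = (x^33, y^29, x^7*y^14)
Rect: 33x29=957. Corner: (33-7)x(29-14)=390.
dim = 957-390 = 567


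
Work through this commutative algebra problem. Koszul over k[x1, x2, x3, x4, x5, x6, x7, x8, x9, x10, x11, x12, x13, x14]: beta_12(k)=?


C(n,i)=C(14,12)=91


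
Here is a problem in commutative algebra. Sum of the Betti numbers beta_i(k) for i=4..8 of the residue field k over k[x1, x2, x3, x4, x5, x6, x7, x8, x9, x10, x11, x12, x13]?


Koszul resolution: beta_i(k)=C(n,i), n=13
C(13,4)=715, C(13,5)=1287, C(13,6)=1716, C(13,7)=1716, C(13,8)=1287
Sum=6721


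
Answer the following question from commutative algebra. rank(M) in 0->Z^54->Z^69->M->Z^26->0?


Alt sum=0:
(-1)^0*54 + (-1)^1*69 + (-1)^2*? + (-1)^3*26=0
rank(M)=41


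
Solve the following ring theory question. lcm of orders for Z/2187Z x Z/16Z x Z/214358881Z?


Exponent = lcm of the cyclic orders; pairwise coprime => product.
3^7*2^4*11^8=2187*16*214358881=7500845963952


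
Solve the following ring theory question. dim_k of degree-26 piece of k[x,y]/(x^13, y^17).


k[x,y], I = (x^13, y^17), d = 26
Need i < 13 and d-i < 17.
Range: 10 <= i <= 12.
H(26) = 3


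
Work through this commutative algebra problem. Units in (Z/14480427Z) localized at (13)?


Local ring = Z/4826809Z.
phi(4826809) = 13^5*(13-1) = 4455516


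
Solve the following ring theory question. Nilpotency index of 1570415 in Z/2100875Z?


1570415^k mod 2100875:
k=1: 1570415
k=2: 815850
k=3: 257250
k=4: 1500625
k=5: 0
First zero at k = 5


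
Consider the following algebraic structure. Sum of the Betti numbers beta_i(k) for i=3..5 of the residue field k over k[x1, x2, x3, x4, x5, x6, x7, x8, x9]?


Koszul resolution: beta_i(k)=C(n,i), n=9
C(9,3)=84, C(9,4)=126, C(9,5)=126
Sum=336


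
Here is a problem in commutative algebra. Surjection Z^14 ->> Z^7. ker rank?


rank(ker) = 14-7 = 7


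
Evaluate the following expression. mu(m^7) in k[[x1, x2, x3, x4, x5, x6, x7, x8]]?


C(n+d-1,d)=C(14,7)=3432


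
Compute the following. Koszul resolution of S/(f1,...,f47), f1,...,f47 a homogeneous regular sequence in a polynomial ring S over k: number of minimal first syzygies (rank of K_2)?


Regular sequence => Koszul complex is the minimal free resolution.
Syz_1 minimally generated by Koszul relations f_i*e_j - f_j*e_i (i<j): mu(Syz_1) = beta_2 = C(m,2) = m(m-1)/2
m=47
47*46/2 = 1081


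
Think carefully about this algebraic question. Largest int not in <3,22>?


gcd(3,22)=1 => F=ab-a-b=3*22-3-22=66-25=41


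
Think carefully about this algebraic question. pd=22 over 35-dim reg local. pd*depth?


pd+depth=35
depth=35-22=13
pd*depth=22*13=286


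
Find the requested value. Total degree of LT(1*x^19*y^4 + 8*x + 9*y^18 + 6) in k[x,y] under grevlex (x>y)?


LT: 1*x^19*y^4
deg_x=19, deg_y=4
Total=19+4=23


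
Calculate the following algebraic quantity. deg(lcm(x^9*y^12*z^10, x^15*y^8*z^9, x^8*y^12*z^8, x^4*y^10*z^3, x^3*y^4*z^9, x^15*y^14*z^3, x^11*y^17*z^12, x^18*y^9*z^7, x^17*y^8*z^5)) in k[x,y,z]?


lcm = componentwise max:
x: max(9,15,8,4,3,15,11,18,17)=18
y: max(12,8,12,10,4,14,17,9,8)=17
z: max(10,9,8,3,9,3,12,7,5)=12
Total=18+17+12=47


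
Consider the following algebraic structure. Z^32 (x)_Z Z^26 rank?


rank(M(x)N) = rank(M)*rank(N)
32*26 = 832


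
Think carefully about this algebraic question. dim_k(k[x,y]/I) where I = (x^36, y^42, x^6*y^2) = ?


k[x,y]/I, I = (x^36, y^42, x^6*y^2)
Rect: 36x42=1512. Corner: (36-6)x(42-2)=1200.
dim = 1512-1200 = 312


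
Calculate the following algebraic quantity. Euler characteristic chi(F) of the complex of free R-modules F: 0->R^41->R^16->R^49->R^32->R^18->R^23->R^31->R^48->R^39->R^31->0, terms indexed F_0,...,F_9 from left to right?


chi = sum (-1)^i * rank:
(-1)^0*41=41
(-1)^1*16=-16
(-1)^2*49=49
(-1)^3*32=-32
(-1)^4*18=18
(-1)^5*23=-23
(-1)^6*31=31
(-1)^7*48=-48
(-1)^8*39=39
(-1)^9*31=-31
chi=28


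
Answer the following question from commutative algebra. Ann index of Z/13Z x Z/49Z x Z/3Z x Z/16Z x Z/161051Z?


Exponent = lcm of the cyclic orders; pairwise coprime => product.
13^1*7^2*3^1*2^4*11^5=13*49*3*16*161051=4924295376


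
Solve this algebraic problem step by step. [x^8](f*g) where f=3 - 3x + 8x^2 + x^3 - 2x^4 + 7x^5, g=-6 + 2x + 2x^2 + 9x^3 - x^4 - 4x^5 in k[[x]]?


[x^8] = sum a_i*b_j, i+j=8
  1*-4=-4
  -2*-1=2
  7*9=63
Sum=61


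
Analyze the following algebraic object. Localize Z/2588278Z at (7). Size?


7-primary part: 2588278=7^6*22
Size=7^6=117649


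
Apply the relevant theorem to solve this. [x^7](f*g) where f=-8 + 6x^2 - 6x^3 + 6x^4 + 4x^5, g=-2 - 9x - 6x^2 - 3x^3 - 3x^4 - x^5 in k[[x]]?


[x^7] = sum a_i*b_j, i+j=7
  6*-1=-6
  -6*-3=18
  6*-3=-18
  4*-6=-24
Sum=-30


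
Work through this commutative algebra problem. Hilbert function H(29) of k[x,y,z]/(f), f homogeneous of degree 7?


C(31,2)-C(24,2)=465-276=189


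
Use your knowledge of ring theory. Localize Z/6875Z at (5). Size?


5-primary part: 6875=5^4*11
Size=5^4=625


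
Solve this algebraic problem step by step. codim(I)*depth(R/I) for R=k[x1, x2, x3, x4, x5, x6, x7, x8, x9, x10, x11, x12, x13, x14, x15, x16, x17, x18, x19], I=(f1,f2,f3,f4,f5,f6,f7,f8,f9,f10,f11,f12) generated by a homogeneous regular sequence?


codim=12, depth=dim(R/I)=19-12=7
Product=12*7=84


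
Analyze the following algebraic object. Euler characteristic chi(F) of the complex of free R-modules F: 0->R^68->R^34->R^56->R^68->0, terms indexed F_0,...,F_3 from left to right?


chi = sum (-1)^i * rank:
(-1)^0*68=68
(-1)^1*34=-34
(-1)^2*56=56
(-1)^3*68=-68
chi=22


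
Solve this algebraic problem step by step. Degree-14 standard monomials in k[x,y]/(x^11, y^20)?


k[x,y], I = (x^11, y^20), d = 14
Need i < 11 and d-i < 20.
Range: 0 <= i <= 10.
H(14) = 11


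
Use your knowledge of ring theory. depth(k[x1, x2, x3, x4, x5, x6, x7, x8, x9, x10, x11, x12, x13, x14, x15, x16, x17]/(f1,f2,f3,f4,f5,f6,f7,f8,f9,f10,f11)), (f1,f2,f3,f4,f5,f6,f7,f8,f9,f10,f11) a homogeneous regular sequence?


depth(R)=17
depth(R/I)=17-11=6


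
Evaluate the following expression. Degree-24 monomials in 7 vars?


C(d+n-1,n-1)=C(30,6)=593775


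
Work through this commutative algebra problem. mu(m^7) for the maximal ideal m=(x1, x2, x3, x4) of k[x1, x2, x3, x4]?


Graded Nakayama: mu(m^d) = dim_k (m^d/m^(d+1)) = #degree-7 monomials in 4 vars
C(n+d-1,d)=C(10,7)=120


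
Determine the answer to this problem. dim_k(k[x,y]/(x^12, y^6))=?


Basis: x^i*y^j, i<12, j<6
12*6=72


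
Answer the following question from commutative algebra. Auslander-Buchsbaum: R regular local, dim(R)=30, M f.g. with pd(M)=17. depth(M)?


pd+depth=depth(R)=30
depth=30-17=13


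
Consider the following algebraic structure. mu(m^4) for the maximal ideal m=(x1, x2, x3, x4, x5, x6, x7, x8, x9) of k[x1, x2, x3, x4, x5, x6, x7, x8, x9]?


Graded Nakayama: mu(m^d) = dim_k (m^d/m^(d+1)) = #degree-4 monomials in 9 vars
C(n+d-1,d)=C(12,4)=495


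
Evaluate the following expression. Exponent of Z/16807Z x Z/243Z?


Exponent = lcm of the cyclic orders; pairwise coprime => product.
7^5*3^5=16807*243=4084101


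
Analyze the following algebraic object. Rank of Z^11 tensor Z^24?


rank(M(x)N) = rank(M)*rank(N)
11*24 = 264


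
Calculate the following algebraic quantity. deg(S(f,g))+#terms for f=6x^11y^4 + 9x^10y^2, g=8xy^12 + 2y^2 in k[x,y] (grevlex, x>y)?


LT(f)=6x^11y^4, LT(g)=8xy^12
lcm(LM)=x^11y^12
S(f,g) (scaled by 48 to clear denominators) = 8y^8*f - 6x^10*g = 72x^10y^10 - 12x^10y^2
2 terms, deg 20.
20+2=22


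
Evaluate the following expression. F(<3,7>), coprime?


gcd(3,7)=1 => F=ab-a-b=3*7-3-7=21-10=11


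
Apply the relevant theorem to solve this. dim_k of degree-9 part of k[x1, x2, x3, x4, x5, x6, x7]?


C(d+n-1,n-1)=C(15,6)=5005


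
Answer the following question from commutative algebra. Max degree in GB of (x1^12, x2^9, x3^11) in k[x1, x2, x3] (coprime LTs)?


Pure powers, coprime LTs => already GB.
Degrees: 12, 9, 11
Max=12


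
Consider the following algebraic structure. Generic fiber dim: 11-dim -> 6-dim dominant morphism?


dim(fiber)=dim(X)-dim(Y)=11-6=5


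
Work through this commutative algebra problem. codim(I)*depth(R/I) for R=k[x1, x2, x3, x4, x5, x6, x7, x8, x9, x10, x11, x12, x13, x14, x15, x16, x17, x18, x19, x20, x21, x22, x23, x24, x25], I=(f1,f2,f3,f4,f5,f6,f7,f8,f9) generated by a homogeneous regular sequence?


codim=9, depth=dim(R/I)=25-9=16
Product=9*16=144


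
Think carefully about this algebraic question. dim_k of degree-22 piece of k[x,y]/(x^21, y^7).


k[x,y], I = (x^21, y^7), d = 22
Need i < 21 and d-i < 7.
Range: 16 <= i <= 20.
H(22) = 5
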